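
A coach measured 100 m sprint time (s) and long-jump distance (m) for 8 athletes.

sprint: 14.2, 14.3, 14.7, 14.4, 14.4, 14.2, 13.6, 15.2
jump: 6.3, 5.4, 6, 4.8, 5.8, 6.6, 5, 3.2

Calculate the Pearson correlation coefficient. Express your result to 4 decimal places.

-0.4892

n = 8, Σx = 115, Σy = 43.1, Σx² = 1654.58, Σy² = 240.33, Σxy = 617.88
nΣxy − ΣxΣy = 4943.04 − 4956.5 = -13.46
nΣx² − (Σx)² = 13236.64 − 13225 = 11.64; nΣy² − (Σy)² = 1922.64 − 1857.61 = 65.03
r = -13.46 / √(11.64 × 65.03) = -13.46 / 27.5127 ≈ -0.4892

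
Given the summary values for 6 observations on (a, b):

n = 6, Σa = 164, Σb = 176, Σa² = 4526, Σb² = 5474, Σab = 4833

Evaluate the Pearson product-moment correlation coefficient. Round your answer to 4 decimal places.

r = (nΣab − ΣaΣb) / √[(nΣa² − (Σa)²)(nΣb² − (Σb)²)]
Numerator: 6×4833 − 164×176 = 134
Denominator: √[(27156 − 26896)(32844 − 30976)] = √[260 × 1868] = 696.9075
r = 134 / 696.9075 ≈ 0.1923

0.1923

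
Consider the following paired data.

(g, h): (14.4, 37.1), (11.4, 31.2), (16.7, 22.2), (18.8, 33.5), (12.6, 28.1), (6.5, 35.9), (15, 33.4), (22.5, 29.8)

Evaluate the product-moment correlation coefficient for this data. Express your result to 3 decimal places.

-0.326

n = 8, Σg = 117.9, Σh = 251.2, Σg² = 1901.91, Σh² = 8046.96, Σgh = 3649.37
nΣgh − ΣgΣh = 29194.96 − 29616.48 = -421.52
nΣg² − (Σg)² = 15215.28 − 13900.41 = 1314.87; nΣh² − (Σh)² = 64375.68 − 63101.44 = 1274.24
r = -421.52 / √(1314.87 × 1274.24) = -421.52 / 1294.3956 ≈ -0.326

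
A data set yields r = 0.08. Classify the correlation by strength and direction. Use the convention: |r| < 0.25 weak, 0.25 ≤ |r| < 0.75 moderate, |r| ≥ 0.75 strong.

weak positive

r = 0.08 > 0 so the relationship is positive.
|r| = 0.08, which falls in the weak range.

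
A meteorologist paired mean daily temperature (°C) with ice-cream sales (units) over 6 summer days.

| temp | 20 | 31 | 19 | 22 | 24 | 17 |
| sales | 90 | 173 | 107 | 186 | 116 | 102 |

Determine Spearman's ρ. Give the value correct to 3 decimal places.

Rank temp: 3, 6, 2, 4, 5, 1
Rank sales: 1, 5, 3, 6, 4, 2
d = rank(temp) − rank(sales): 2, 1, -1, -2, 1, -1; Σd² = 12
ρ = 1 − 6Σd² / [n(n²−1)] = 1 − 6×12 / (6×35) = 1 − 72/210 ≈ 0.657

0.657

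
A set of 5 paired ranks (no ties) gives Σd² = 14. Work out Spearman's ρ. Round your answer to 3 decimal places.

0.300

ρ = 1 − 6Σd² / [n(n²−1)] = 1 − 6×14 / (5×24)
  = 1 − 84/120 = 1 − 0.7000 ≈ 0.300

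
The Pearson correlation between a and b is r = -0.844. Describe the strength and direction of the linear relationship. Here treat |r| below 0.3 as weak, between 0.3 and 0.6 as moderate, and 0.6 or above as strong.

strong negative

r = -0.844 < 0 so the relationship is negative.
|r| = 0.844, which falls in the strong range.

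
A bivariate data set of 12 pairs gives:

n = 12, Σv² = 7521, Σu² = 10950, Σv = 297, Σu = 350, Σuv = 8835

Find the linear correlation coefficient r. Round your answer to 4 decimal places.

r = (nΣuv − ΣuΣv) / √[(nΣu² − (Σu)²)(nΣv² − (Σv)²)]
Numerator: 12×8835 − 350×297 = 2070
Denominator: √[(131400 − 122500)(90252 − 88209)] = √[8900 × 2043] = 4264.1177
r = 2070 / 4264.1177 ≈ 0.4854

0.4854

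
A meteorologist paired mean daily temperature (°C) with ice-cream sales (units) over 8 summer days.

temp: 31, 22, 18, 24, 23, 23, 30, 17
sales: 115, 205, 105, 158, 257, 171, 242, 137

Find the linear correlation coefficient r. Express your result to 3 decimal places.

n = 8, Σx = 188, Σy = 1390, Σx² = 4592, Σy² = 263862, Σxy = 33190
nΣxy − ΣxΣy = 265520 − 261320 = 4200
nΣx² − (Σx)² = 36736 − 35344 = 1392; nΣy² − (Σy)² = 2110896 − 1932100 = 178796
r = 4200 / √(1392 × 178796) = 4200 / 15776.0588 ≈ 0.266

0.266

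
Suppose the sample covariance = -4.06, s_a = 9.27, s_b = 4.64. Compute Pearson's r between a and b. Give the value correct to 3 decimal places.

-0.094

r = Cov(a,b) / (s_a · s_b) = -4.06 / (9.27 × 4.64)
  = -4.06 / 43.0128 ≈ -0.094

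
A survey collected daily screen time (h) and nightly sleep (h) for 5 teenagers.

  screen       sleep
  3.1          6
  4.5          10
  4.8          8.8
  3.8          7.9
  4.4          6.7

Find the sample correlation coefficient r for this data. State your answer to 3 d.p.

n = 5, Σx = 20.6, Σy = 39.4, Σx² = 86.7, Σy² = 320.74, Σxy = 165.34
nΣxy − ΣxΣy = 826.7 − 811.64 = 15.06
nΣx² − (Σx)² = 433.5 − 424.36 = 9.14; nΣy² − (Σy)² = 1603.7 − 1552.36 = 51.34
r = 15.06 / √(9.14 × 51.34) = 15.06 / 21.6621 ≈ 0.695

0.695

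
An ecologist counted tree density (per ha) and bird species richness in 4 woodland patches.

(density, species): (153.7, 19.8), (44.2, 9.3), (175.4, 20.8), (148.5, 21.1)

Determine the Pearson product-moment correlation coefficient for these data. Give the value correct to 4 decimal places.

n = 4, Σx = 521.8, Σy = 71, Σx² = 78394.74, Σy² = 1356.38, Σxy = 10235.99
nΣxy − ΣxΣy = 40943.96 − 37047.8 = 3896.16
nΣx² − (Σx)² = 313578.96 − 272275.24 = 41303.72; nΣy² − (Σy)² = 5425.52 − 5041 = 384.52
r = 3896.16 / √(41303.72 × 384.52) = 3896.16 / 3985.2361 ≈ 0.9776

0.9776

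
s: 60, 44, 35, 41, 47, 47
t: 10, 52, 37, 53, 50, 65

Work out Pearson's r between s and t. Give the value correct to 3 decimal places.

-0.543

n = 6, Σs = 274, Σt = 267, Σs² = 12860, Σt² = 13707, Σst = 11761
nΣst − ΣsΣt = 70566 − 73158 = -2592
nΣs² − (Σs)² = 77160 − 75076 = 2084; nΣt² − (Σt)² = 82242 − 71289 = 10953
r = -2592 / √(2084 × 10953) = -2592 / 4777.6618 ≈ -0.543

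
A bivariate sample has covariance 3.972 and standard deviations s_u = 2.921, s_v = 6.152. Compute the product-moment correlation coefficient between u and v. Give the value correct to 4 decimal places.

0.2210

r = Cov(u,v) / (s_u · s_v) = 3.972 / (2.921 × 6.152)
  = 3.972 / 17.9700 ≈ 0.2210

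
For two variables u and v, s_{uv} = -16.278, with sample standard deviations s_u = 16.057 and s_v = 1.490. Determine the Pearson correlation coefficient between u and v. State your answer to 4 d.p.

r = Cov(u,v) / (s_u · s_v) = -16.278 / (16.057 × 1.490)
  = -16.278 / 23.9249 ≈ -0.6804

-0.6804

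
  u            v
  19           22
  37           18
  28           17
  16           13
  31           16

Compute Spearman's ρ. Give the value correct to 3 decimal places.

Rank u: 2, 5, 3, 1, 4
Rank v: 5, 4, 3, 1, 2
d = rank(u) − rank(v): -3, 1, 0, 0, 2; Σd² = 14
ρ = 1 − 6Σd² / [n(n²−1)] = 1 − 6×14 / (5×24) = 1 − 84/120 ≈ 0.300

0.300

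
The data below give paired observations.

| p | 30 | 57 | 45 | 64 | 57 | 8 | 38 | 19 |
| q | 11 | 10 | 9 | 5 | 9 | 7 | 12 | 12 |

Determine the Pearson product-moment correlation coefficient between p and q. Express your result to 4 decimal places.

n = 8, Σp = 318, Σq = 75, Σp² = 15388, Σq² = 745, Σpq = 2878
nΣpq − ΣpΣq = 23024 − 23850 = -826
nΣp² − (Σp)² = 123104 − 101124 = 21980; nΣq² − (Σq)² = 5960 − 5625 = 335
r = -826 / √(21980 × 335) = -826 / 2713.5401 ≈ -0.3044

-0.3044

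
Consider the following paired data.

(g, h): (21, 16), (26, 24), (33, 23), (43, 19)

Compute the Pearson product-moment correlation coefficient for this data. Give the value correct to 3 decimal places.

n = 4, Σg = 123, Σh = 82, Σg² = 4055, Σh² = 1722, Σgh = 2536
nΣgh − ΣgΣh = 10144 − 10086 = 58
nΣg² − (Σg)² = 16220 − 15129 = 1091; nΣh² − (Σh)² = 6888 − 6724 = 164
r = 58 / √(1091 × 164) = 58 / 422.9941 ≈ 0.137

0.137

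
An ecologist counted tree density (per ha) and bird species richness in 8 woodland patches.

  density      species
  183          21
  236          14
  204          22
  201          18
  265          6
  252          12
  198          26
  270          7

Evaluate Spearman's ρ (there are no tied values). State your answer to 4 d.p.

-0.8571

Rank density: 1, 5, 4, 3, 7, 6, 2, 8
Rank species: 6, 4, 7, 5, 1, 3, 8, 2
d = rank(density) − rank(species): -5, 1, -3, -2, 6, 3, -6, 6; Σd² = 156
ρ = 1 − 6Σd² / [n(n²−1)] = 1 − 6×156 / (8×63) = 1 − 936/504 ≈ -0.8571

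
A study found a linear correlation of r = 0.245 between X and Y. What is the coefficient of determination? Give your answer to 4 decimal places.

r² = (0.245)² = 0.0600

0.0600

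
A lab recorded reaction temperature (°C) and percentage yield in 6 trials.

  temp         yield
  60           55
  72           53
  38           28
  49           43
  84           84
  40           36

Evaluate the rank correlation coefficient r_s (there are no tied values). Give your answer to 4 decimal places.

0.9429

Rank temp: 4, 5, 1, 3, 6, 2
Rank yield: 5, 4, 1, 3, 6, 2
d = rank(temp) − rank(yield): -1, 1, 0, 0, 0, 0; Σd² = 2
ρ = 1 − 6Σd² / [n(n²−1)] = 1 − 6×2 / (6×35) = 1 − 12/210 ≈ 0.9429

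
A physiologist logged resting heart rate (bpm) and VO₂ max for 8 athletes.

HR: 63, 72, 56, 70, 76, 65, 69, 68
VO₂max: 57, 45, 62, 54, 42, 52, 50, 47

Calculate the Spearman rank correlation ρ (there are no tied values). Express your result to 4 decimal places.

-0.8333

Rank HR: 2, 7, 1, 6, 8, 3, 5, 4
Rank VO₂max: 7, 2, 8, 6, 1, 5, 4, 3
d = rank(HR) − rank(VO₂max): -5, 5, -7, 0, 7, -2, 1, 1; Σd² = 154
ρ = 1 − 6Σd² / [n(n²−1)] = 1 − 6×154 / (8×63) = 1 − 924/504 ≈ -0.8333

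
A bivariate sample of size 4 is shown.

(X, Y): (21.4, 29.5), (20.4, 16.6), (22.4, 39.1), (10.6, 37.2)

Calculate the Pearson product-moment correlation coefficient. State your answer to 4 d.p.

-0.2915

n = 4, ΣX = 74.8, ΣY = 122.4, ΣX² = 1488.24, ΣY² = 4058.46, ΣXY = 2240.1
nΣXY − ΣXΣY = 8960.4 − 9155.52 = -195.12
nΣX² − (ΣX)² = 5952.96 − 5595.04 = 357.92; nΣY² − (ΣY)² = 16233.84 − 14981.76 = 1252.08
r = -195.12 / √(357.92 × 1252.08) = -195.12 / 669.4359 ≈ -0.2915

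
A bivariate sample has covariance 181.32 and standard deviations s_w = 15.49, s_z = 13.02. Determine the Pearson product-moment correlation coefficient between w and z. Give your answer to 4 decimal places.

r = Cov(w,z) / (s_w · s_z) = 181.32 / (15.49 × 13.02)
  = 181.32 / 201.6798 ≈ 0.8990

0.8990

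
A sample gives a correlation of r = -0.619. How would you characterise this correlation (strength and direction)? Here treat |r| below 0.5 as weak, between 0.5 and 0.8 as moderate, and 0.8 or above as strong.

r = -0.619 < 0 so the relationship is negative.
|r| = 0.619, which falls in the moderate range.

moderate negative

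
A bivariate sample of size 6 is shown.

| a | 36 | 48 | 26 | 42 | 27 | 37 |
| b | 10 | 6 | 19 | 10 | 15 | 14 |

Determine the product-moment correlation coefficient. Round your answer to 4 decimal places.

n = 6, Σa = 216, Σb = 74, Σa² = 8138, Σb² = 1018, Σab = 2485
nΣab − ΣaΣb = 14910 − 15984 = -1074
nΣa² − (Σa)² = 48828 − 46656 = 2172; nΣb² − (Σb)² = 6108 − 5476 = 632
r = -1074 / √(2172 × 632) = -1074 / 1171.6245 ≈ -0.9167

-0.9167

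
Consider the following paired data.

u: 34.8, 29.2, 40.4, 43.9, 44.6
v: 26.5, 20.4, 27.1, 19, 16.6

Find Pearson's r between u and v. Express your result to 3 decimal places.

-0.339

n = 5, Σu = 192.9, Σv = 109.6, Σu² = 7612.21, Σv² = 2489.38, Σuv = 4187.18
nΣuv − ΣuΣv = 20935.9 − 21141.84 = -205.94
nΣu² − (Σu)² = 38061.05 − 37210.41 = 850.64; nΣv² − (Σv)² = 12446.9 − 12012.16 = 434.74
r = -205.94 / √(850.64 × 434.74) = -205.94 / 608.1178 ≈ -0.339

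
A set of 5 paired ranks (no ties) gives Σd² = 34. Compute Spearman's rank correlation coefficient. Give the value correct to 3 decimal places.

-0.700

ρ = 1 − 6Σd² / [n(n²−1)] = 1 − 6×34 / (5×24)
  = 1 − 204/120 = 1 − 1.7000 ≈ -0.700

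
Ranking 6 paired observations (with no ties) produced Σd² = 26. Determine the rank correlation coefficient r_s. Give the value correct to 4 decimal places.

ρ = 1 − 6Σd² / [n(n²−1)] = 1 − 6×26 / (6×35)
  = 1 − 156/210 = 1 − 0.74286 ≈ 0.2571

0.2571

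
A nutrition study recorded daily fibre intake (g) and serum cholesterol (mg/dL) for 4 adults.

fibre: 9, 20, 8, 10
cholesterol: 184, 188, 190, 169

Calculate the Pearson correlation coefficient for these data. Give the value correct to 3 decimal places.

n = 4, Σx = 47, Σy = 731, Σx² = 645, Σy² = 133861, Σxy = 8626
nΣxy − ΣxΣy = 34504 − 34357 = 147
nΣx² − (Σx)² = 2580 − 2209 = 371; nΣy² − (Σy)² = 535444 − 534361 = 1083
r = 147 / √(371 × 1083) = 147 / 633.8714 ≈ 0.232

0.232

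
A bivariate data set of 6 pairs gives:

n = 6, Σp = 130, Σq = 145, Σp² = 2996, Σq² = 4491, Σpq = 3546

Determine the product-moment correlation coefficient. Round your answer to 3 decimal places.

0.961

r = (nΣpq − ΣpΣq) / √[(nΣp² − (Σp)²)(nΣq² − (Σq)²)]
Numerator: 6×3546 − 130×145 = 2426
Denominator: √[(17976 − 16900)(26946 − 21025)] = √[1076 × 5921] = 2524.0832
r = 2426 / 2524.0832 ≈ 0.961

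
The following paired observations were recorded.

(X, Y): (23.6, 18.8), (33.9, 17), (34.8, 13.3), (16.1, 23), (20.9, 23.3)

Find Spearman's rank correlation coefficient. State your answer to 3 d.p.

-0.900

Rank X: 3, 4, 5, 1, 2
Rank Y: 3, 2, 1, 4, 5
d = rank(X) − rank(Y): 0, 2, 4, -3, -3; Σd² = 38
ρ = 1 − 6Σd² / [n(n²−1)] = 1 − 6×38 / (5×24) = 1 − 228/120 ≈ -0.900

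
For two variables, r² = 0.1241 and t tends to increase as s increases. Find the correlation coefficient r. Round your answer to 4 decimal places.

0.3523

|r| = √0.1241 = 0.3523
The association is positive, so r = 0.3523.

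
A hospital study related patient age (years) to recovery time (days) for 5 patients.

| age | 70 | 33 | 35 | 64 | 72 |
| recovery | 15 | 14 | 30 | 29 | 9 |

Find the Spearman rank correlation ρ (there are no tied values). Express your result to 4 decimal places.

-0.4000

Rank age: 4, 1, 2, 3, 5
Rank recovery: 3, 2, 5, 4, 1
d = rank(age) − rank(recovery): 1, -1, -3, -1, 4; Σd² = 28
ρ = 1 − 6Σd² / [n(n²−1)] = 1 − 6×28 / (5×24) = 1 − 168/120 ≈ -0.4000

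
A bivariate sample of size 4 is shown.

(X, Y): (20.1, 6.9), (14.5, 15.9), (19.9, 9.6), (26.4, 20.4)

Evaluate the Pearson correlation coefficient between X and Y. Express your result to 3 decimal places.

0.347

n = 4, ΣX = 80.9, ΣY = 52.8, ΣX² = 1707.23, ΣY² = 808.74, ΣXY = 1098.84
nΣXY − ΣXΣY = 4395.36 − 4271.52 = 123.84
nΣX² − (ΣX)² = 6828.92 − 6544.81 = 284.11; nΣY² − (ΣY)² = 3234.96 − 2787.84 = 447.12
r = 123.84 / √(284.11 × 447.12) = 123.84 / 356.4145 ≈ 0.347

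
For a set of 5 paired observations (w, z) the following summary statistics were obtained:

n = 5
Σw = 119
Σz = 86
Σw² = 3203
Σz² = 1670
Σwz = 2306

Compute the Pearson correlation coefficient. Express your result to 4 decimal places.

0.9745

r = (nΣwz − ΣwΣz) / √[(nΣw² − (Σw)²)(nΣz² − (Σz)²)]
Numerator: 5×2306 − 119×86 = 1296
Denominator: √[(16015 − 14161)(8350 − 7396)] = √[1854 × 954] = 1329.9308
r = 1296 / 1329.9308 ≈ 0.9745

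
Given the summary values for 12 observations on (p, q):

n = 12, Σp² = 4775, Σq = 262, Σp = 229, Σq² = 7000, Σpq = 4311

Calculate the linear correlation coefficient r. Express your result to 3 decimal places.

r = (nΣpq − ΣpΣq) / √[(nΣp² − (Σp)²)(nΣq² − (Σq)²)]
Numerator: 12×4311 − 229×262 = -8266
Denominator: √[(57300 − 52441)(84000 − 68644)] = √[4859 × 15356] = 8637.9861
r = -8266 / 8637.9861 ≈ -0.957

-0.957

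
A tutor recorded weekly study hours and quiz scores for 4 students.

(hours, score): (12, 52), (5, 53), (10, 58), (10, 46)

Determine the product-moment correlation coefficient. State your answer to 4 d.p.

-0.0963

n = 4, Σx = 37, Σy = 209, Σx² = 369, Σy² = 10993, Σxy = 1929
nΣxy − ΣxΣy = 7716 − 7733 = -17
nΣx² − (Σx)² = 1476 − 1369 = 107; nΣy² − (Σy)² = 43972 − 43681 = 291
r = -17 / √(107 × 291) = -17 / 176.4568 ≈ -0.0963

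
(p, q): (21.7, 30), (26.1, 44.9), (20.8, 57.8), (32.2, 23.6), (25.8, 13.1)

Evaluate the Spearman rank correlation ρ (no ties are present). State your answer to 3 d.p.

-0.500

Rank p: 2, 4, 1, 5, 3
Rank q: 3, 4, 5, 2, 1
d = rank(p) − rank(q): -1, 0, -4, 3, 2; Σd² = 30
ρ = 1 − 6Σd² / [n(n²−1)] = 1 − 6×30 / (5×24) = 1 − 180/120 ≈ -0.500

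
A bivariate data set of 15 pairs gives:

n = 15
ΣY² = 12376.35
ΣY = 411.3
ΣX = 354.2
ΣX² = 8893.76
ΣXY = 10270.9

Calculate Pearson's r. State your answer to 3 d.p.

r = (nΣXY − ΣXΣY) / √[(nΣX² − (ΣX)²)(nΣY² − (ΣY)²)]
Numerator: 15×10270.9 − 354.2×411.3 = 8381.04
Denominator: √[(133406.4 − 125457.64)(185645.25 − 169167.69)] = √[7948.76 × 16477.56] = 11444.4821
r = 8381.04 / 11444.4821 ≈ 0.732

0.732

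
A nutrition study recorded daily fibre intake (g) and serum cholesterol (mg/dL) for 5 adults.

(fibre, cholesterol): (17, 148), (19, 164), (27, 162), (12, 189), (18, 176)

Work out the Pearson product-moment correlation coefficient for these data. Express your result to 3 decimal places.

n = 5, Σx = 93, Σy = 839, Σx² = 1847, Σy² = 141741, Σxy = 15442
nΣxy − ΣxΣy = 77210 − 78027 = -817
nΣx² − (Σx)² = 9235 − 8649 = 586; nΣy² − (Σy)² = 708705 − 703921 = 4784
r = -817 / √(586 × 4784) = -817 / 1674.3429 ≈ -0.488

-0.488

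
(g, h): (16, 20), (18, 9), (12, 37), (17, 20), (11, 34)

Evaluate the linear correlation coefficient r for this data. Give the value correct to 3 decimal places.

n = 5, Σg = 74, Σh = 120, Σg² = 1134, Σh² = 3406, Σgh = 1640
nΣgh − ΣgΣh = 8200 − 8880 = -680
nΣg² − (Σg)² = 5670 − 5476 = 194; nΣh² − (Σh)² = 17030 − 14400 = 2630
r = -680 / √(194 × 2630) = -680 / 714.2969 ≈ -0.952

-0.952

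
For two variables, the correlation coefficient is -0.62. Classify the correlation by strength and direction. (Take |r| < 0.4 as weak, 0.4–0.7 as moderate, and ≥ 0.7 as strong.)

r = -0.62 < 0 so the relationship is negative.
|r| = 0.62, which falls in the moderate range.

moderate negative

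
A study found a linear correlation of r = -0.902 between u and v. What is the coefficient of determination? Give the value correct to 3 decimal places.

0.814

r² = (-0.902)² = 0.814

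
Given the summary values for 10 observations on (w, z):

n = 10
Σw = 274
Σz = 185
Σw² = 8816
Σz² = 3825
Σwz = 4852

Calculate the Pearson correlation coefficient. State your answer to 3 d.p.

r = (nΣwz − ΣwΣz) / √[(nΣw² − (Σw)²)(nΣz² − (Σz)²)]
Numerator: 10×4852 − 274×185 = -2170
Denominator: √[(88160 − 75076)(38250 − 34225)] = √[13084 × 4025] = 7256.9346
r = -2170 / 7256.9346 ≈ -0.299

-0.299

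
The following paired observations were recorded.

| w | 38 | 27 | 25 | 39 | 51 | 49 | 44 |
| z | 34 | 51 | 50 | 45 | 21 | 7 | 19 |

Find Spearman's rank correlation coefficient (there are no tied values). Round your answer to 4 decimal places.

-0.8214

Rank w: 3, 2, 1, 4, 7, 6, 5
Rank z: 4, 7, 6, 5, 3, 1, 2
d = rank(w) − rank(z): -1, -5, -5, -1, 4, 5, 3; Σd² = 102
ρ = 1 − 6Σd² / [n(n²−1)] = 1 − 6×102 / (7×48) = 1 − 612/336 ≈ -0.8214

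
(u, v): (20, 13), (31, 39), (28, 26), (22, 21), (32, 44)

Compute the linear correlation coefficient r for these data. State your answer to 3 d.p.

n = 5, Σu = 133, Σv = 143, Σu² = 3653, Σv² = 4743, Σuv = 4067
nΣuv − ΣuΣv = 20335 − 19019 = 1316
nΣu² − (Σu)² = 18265 − 17689 = 576; nΣv² − (Σv)² = 23715 − 20449 = 3266
r = 1316 / √(576 × 3266) = 1316 / 1371.5743 ≈ 0.959

0.959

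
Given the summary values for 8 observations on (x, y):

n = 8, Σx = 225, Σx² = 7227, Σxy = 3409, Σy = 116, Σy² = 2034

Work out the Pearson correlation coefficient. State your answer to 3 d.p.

r = (nΣxy − ΣxΣy) / √[(nΣx² − (Σx)²)(nΣy² − (Σy)²)]
Numerator: 8×3409 − 225×116 = 1172
Denominator: √[(57816 − 50625)(16272 − 13456)] = √[7191 × 2816] = 4499.9840
r = 1172 / 4499.9840 ≈ 0.260

0.260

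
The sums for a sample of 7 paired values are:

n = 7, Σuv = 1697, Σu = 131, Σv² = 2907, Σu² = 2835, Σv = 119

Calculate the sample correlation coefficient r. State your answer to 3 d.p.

r = (nΣuv − ΣuΣv) / √[(nΣu² − (Σu)²)(nΣv² − (Σv)²)]
Numerator: 7×1697 − 131×119 = -3710
Denominator: √[(19845 − 17161)(20349 − 14161)] = √[2684 × 6188] = 4075.3640
r = -3710 / 4075.3640 ≈ -0.910

-0.910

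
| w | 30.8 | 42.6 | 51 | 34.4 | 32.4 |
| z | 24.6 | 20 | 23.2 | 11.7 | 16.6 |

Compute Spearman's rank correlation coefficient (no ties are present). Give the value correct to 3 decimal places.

Rank w: 1, 4, 5, 3, 2
Rank z: 5, 3, 4, 1, 2
d = rank(w) − rank(z): -4, 1, 1, 2, 0; Σd² = 22
ρ = 1 − 6Σd² / [n(n²−1)] = 1 − 6×22 / (5×24) = 1 − 132/120 ≈ -0.100

-0.100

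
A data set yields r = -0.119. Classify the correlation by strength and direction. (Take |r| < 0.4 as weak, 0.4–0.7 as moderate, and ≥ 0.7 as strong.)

r = -0.119 < 0 so the relationship is negative.
|r| = 0.119, which falls in the weak range.

weak negative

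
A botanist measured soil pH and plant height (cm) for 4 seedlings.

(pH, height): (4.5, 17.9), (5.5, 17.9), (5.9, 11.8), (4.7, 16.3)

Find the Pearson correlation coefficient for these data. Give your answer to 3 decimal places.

-0.674

n = 4, Σx = 20.6, Σy = 63.9, Σx² = 107.4, Σy² = 1045.75, Σxy = 325.23
nΣxy − ΣxΣy = 1300.92 − 1316.34 = -15.42
nΣx² − (Σx)² = 429.6 − 424.36 = 5.24; nΣy² − (Σy)² = 4183 − 4083.21 = 99.79
r = -15.42 / √(5.24 × 99.79) = -15.42 / 22.8670 ≈ -0.674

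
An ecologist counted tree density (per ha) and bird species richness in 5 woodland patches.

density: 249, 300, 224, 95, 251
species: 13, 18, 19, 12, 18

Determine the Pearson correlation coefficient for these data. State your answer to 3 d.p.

0.648

n = 5, Σx = 1119, Σy = 80, Σx² = 274203, Σy² = 1322, Σxy = 18551
nΣxy − ΣxΣy = 92755 − 89520 = 3235
nΣx² − (Σx)² = 1371015 − 1252161 = 118854; nΣy² − (Σy)² = 6610 − 6400 = 210
r = 3235 / √(118854 × 210) = 3235 / 4995.9323 ≈ 0.648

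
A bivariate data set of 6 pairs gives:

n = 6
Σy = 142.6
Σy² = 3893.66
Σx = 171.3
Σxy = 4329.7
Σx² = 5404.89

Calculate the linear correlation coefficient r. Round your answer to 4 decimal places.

0.5074

r = (nΣxy − ΣxΣy) / √[(nΣx² − (Σx)²)(nΣy² − (Σy)²)]
Numerator: 6×4329.7 − 171.3×142.6 = 1550.82
Denominator: √[(32429.34 − 29343.69)(23361.96 − 20334.76)] = √[3085.65 × 3027.2] = 3056.2853
r = 1550.82 / 3056.2853 ≈ 0.5074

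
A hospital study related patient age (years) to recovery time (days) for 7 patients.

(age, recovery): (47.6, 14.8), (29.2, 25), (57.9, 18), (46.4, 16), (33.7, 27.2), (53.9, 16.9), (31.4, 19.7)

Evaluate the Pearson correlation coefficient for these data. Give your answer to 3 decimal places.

n = 7, Σx = 300.1, Σy = 137.6, Σx² = 13650.63, Σy² = 2837.58, Σxy = 5665.21
nΣxy − ΣxΣy = 39656.47 − 41293.76 = -1637.29
nΣx² − (Σx)² = 95554.41 − 90060.01 = 5494.4; nΣy² − (Σy)² = 19863.06 − 18933.76 = 929.3
r = -1637.29 / √(5494.4 × 929.3) = -1637.29 / 2259.6340 ≈ -0.725

-0.725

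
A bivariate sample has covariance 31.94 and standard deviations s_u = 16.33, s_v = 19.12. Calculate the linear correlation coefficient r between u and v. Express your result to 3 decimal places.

0.102

r = Cov(u,v) / (s_u · s_v) = 31.94 / (16.33 × 19.12)
  = 31.94 / 312.2296 ≈ 0.102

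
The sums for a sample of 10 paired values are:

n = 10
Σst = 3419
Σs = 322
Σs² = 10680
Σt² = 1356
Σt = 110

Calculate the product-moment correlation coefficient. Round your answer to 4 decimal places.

-0.5767

r = (nΣst − ΣsΣt) / √[(nΣs² − (Σs)²)(nΣt² − (Σt)²)]
Numerator: 10×3419 − 322×110 = -1230
Denominator: √[(106800 − 103684)(13560 − 12100)] = √[3116 × 1460] = 2132.9229
r = -1230 / 2132.9229 ≈ -0.5767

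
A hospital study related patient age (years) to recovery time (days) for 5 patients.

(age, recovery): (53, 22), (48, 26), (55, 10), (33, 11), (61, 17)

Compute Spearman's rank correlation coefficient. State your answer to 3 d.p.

-0.200

Rank age: 3, 2, 4, 1, 5
Rank recovery: 4, 5, 1, 2, 3
d = rank(age) − rank(recovery): -1, -3, 3, -1, 2; Σd² = 24
ρ = 1 − 6Σd² / [n(n²−1)] = 1 − 6×24 / (5×24) = 1 − 144/120 ≈ -0.200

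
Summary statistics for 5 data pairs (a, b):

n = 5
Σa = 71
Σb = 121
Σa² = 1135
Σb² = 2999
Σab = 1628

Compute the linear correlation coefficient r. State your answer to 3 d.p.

-0.952

r = (nΣab − ΣaΣb) / √[(nΣa² − (Σa)²)(nΣb² − (Σb)²)]
Numerator: 5×1628 − 71×121 = -451
Denominator: √[(5675 − 5041)(14995 − 14641)] = √[634 × 354] = 473.7468
r = -451 / 473.7468 ≈ -0.952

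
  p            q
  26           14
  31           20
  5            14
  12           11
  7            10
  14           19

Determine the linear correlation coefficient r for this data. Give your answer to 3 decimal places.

n = 6, Σp = 95, Σq = 88, Σp² = 2051, Σq² = 1374, Σpq = 1522
nΣpq − ΣpΣq = 9132 − 8360 = 772
nΣp² − (Σp)² = 12306 − 9025 = 3281; nΣq² − (Σq)² = 8244 − 7744 = 500
r = 772 / √(3281 × 500) = 772 / 1280.8200 ≈ 0.603

0.603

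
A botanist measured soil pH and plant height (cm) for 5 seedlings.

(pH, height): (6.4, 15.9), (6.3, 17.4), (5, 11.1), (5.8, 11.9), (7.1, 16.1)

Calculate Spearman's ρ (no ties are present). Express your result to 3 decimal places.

0.700

Rank pH: 4, 3, 1, 2, 5
Rank height: 3, 5, 1, 2, 4
d = rank(pH) − rank(height): 1, -2, 0, 0, 1; Σd² = 6
ρ = 1 − 6Σd² / [n(n²−1)] = 1 − 6×6 / (5×24) = 1 − 36/120 ≈ 0.700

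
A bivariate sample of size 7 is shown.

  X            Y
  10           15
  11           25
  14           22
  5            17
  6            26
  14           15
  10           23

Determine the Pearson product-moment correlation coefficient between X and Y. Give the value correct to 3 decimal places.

-0.162

n = 7, ΣX = 70, ΣY = 143, ΣX² = 774, ΣY² = 3053, ΣXY = 1414
nΣXY − ΣXΣY = 9898 − 10010 = -112
nΣX² − (ΣX)² = 5418 − 4900 = 518; nΣY² − (ΣY)² = 21371 − 20449 = 922
r = -112 / √(518 × 922) = -112 / 691.0832 ≈ -0.162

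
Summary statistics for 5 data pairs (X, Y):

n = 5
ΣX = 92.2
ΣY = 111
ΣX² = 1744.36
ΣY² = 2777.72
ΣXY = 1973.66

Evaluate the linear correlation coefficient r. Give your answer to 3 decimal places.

-0.622

r = (nΣXY − ΣXΣY) / √[(nΣX² − (ΣX)²)(nΣY² − (ΣY)²)]
Numerator: 5×1973.66 − 92.2×111 = -365.9
Denominator: √[(8721.8 − 8500.84)(13888.6 − 12321)] = √[220.96 × 1567.6] = 588.5379
r = -365.9 / 588.5379 ≈ -0.622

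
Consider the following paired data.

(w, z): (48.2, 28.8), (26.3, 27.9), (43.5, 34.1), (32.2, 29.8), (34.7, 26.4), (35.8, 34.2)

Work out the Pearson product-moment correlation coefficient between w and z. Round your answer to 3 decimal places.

0.312

n = 6, Σw = 220.7, Σz = 181.2, Σw² = 8429.75, Σz² = 5525.3, Σwz = 6705.28
nΣwz − ΣwΣz = 40231.68 − 39990.84 = 240.84
nΣw² − (Σw)² = 50578.5 − 48708.49 = 1870.01; nΣz² − (Σz)² = 33151.8 − 32833.44 = 318.36
r = 240.84 / √(1870.01 × 318.36) = 240.84 / 771.5804 ≈ 0.312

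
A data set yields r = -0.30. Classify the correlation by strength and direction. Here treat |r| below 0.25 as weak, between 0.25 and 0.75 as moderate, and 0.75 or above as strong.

moderate negative

r = -0.30 < 0 so the relationship is negative.
|r| = 0.30, which falls in the moderate range.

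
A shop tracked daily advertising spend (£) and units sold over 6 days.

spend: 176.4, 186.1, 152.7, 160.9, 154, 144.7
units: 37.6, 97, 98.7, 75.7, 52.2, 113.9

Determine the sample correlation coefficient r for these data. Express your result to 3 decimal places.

n = 6, Σx = 974.8, Σy = 475.1, Σx² = 159610.36, Σy² = 41992.99, Σxy = 76456.09
nΣxy − ΣxΣy = 458736.54 − 463127.48 = -4390.94
nΣx² − (Σx)² = 957662.16 − 950235.04 = 7427.12; nΣy² − (Σy)² = 251957.94 − 225720.01 = 26237.93
r = -4390.94 / √(7427.12 × 26237.93) = -4390.94 / 13959.6653 ≈ -0.315

-0.315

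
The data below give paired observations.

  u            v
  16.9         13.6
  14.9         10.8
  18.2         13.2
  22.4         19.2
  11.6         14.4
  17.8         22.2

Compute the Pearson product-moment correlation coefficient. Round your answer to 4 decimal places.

0.5032

n = 6, Σu = 101.8, Σv = 93.4, Σu² = 1792.02, Σv² = 1544.68, Σuv = 1623.28
nΣuv − ΣuΣv = 9739.68 − 9508.12 = 231.56
nΣu² − (Σu)² = 10752.12 − 10363.24 = 388.88; nΣv² − (Σv)² = 9268.08 − 8723.56 = 544.52
r = 231.56 / √(388.88 × 544.52) = 231.56 / 460.1662 ≈ 0.5032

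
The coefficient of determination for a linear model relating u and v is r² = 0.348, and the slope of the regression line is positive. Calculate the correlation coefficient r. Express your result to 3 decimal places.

0.590

|r| = √0.348 = 0.590
The association is positive, so r = 0.590.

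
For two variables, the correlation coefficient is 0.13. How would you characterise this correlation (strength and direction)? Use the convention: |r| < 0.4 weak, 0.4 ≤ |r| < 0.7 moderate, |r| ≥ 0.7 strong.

r = 0.13 > 0 so the relationship is positive.
|r| = 0.13, which falls in the weak range.

weak positive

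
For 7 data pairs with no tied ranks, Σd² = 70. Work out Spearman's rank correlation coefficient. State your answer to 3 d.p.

ρ = 1 − 6Σd² / [n(n²−1)] = 1 − 6×70 / (7×48)
  = 1 − 420/336 = 1 − 1.2500 ≈ -0.250

-0.250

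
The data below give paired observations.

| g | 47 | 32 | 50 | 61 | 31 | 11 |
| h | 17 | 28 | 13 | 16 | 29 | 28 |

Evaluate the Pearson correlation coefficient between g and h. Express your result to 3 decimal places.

n = 6, Σg = 232, Σh = 131, Σg² = 10536, Σh² = 3123, Σgh = 4528
nΣgh − ΣgΣh = 27168 − 30392 = -3224
nΣg² − (Σg)² = 63216 − 53824 = 9392; nΣh² − (Σh)² = 18738 − 17161 = 1577
r = -3224 / √(9392 × 1577) = -3224 / 3848.5301 ≈ -0.838

-0.838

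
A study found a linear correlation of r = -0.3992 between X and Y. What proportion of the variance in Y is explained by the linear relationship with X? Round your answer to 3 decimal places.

r² = (-0.3992)² = 0.159

0.159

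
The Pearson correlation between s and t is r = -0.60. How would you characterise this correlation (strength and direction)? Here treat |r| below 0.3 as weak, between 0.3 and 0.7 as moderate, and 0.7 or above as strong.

r = -0.60 < 0 so the relationship is negative.
|r| = 0.60, which falls in the moderate range.

moderate negative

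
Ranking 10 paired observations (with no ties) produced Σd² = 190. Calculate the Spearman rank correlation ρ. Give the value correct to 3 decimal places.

ρ = 1 − 6Σd² / [n(n²−1)] = 1 − 6×190 / (10×99)
  = 1 − 1140/990 = 1 − 1.1515 ≈ -0.152

-0.152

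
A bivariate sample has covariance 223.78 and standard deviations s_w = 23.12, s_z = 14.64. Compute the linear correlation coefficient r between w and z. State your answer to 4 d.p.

r = Cov(w,z) / (s_w · s_z) = 223.78 / (23.12 × 14.64)
  = 223.78 / 338.4768 ≈ 0.6611

0.6611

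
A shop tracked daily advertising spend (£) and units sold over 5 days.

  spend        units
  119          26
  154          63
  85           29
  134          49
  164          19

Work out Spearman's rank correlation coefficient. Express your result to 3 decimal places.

Rank spend: 2, 4, 1, 3, 5
Rank units: 2, 5, 3, 4, 1
d = rank(spend) − rank(units): 0, -1, -2, -1, 4; Σd² = 22
ρ = 1 − 6Σd² / [n(n²−1)] = 1 − 6×22 / (5×24) = 1 − 132/120 ≈ -0.100

-0.100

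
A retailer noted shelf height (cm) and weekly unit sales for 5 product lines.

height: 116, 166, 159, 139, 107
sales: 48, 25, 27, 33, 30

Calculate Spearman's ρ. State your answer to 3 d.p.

Rank height: 2, 5, 4, 3, 1
Rank sales: 5, 1, 2, 4, 3
d = rank(height) − rank(sales): -3, 4, 2, -1, -2; Σd² = 34
ρ = 1 − 6Σd² / [n(n²−1)] = 1 − 6×34 / (5×24) = 1 − 204/120 ≈ -0.700

-0.700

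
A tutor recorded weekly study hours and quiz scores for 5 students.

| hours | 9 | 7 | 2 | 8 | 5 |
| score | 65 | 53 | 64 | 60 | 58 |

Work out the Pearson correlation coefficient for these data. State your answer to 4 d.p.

-0.1115

n = 5, Σx = 31, Σy = 300, Σx² = 223, Σy² = 18094, Σxy = 1854
nΣxy − ΣxΣy = 9270 − 9300 = -30
nΣx² − (Σx)² = 1115 − 961 = 154; nΣy² − (Σy)² = 90470 − 90000 = 470
r = -30 / √(154 × 470) = -30 / 269.0353 ≈ -0.1115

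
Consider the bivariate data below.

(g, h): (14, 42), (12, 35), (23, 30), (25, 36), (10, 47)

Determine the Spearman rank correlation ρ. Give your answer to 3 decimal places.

-0.500

Rank g: 3, 2, 4, 5, 1
Rank h: 4, 2, 1, 3, 5
d = rank(g) − rank(h): -1, 0, 3, 2, -4; Σd² = 30
ρ = 1 − 6Σd² / [n(n²−1)] = 1 − 6×30 / (5×24) = 1 − 180/120 ≈ -0.500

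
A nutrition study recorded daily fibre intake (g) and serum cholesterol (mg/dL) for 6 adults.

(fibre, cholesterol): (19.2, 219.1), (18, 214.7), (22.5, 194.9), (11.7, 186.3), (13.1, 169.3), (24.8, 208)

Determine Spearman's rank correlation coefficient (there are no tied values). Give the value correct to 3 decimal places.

0.486

Rank fibre: 4, 3, 5, 1, 2, 6
Rank cholesterol: 6, 5, 3, 2, 1, 4
d = rank(fibre) − rank(cholesterol): -2, -2, 2, -1, 1, 2; Σd² = 18
ρ = 1 − 6Σd² / [n(n²−1)] = 1 − 6×18 / (6×35) = 1 − 108/210 ≈ 0.486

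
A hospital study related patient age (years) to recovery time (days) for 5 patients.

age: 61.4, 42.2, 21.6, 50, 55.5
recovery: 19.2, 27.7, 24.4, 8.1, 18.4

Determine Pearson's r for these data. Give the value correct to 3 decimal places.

n = 5, Σx = 230.7, Σy = 97.8, Σx² = 11597.61, Σy² = 2135.46, Σxy = 4301.06
nΣxy − ΣxΣy = 21505.3 − 22562.46 = -1057.16
nΣx² − (Σx)² = 57988.05 − 53222.49 = 4765.56; nΣy² − (Σy)² = 10677.3 − 9564.84 = 1112.46
r = -1057.16 / √(4765.56 × 1112.46) = -1057.16 / 2302.4975 ≈ -0.459

-0.459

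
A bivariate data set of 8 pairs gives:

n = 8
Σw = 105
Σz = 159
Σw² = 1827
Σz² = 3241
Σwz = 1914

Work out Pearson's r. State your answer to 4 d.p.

r = (nΣwz − ΣwΣz) / √[(nΣw² − (Σw)²)(nΣz² − (Σz)²)]
Numerator: 8×1914 − 105×159 = -1383
Denominator: √[(14616 − 11025)(25928 − 25281)] = √[3591 × 647] = 1524.2628
r = -1383 / 1524.2628 ≈ -0.9073

-0.9073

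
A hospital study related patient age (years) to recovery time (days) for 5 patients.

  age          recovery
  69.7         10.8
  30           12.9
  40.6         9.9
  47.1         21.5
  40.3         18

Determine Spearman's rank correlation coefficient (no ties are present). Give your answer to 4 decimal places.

-0.1000

Rank age: 5, 1, 3, 4, 2
Rank recovery: 2, 3, 1, 5, 4
d = rank(age) − rank(recovery): 3, -2, 2, -1, -2; Σd² = 22
ρ = 1 − 6Σd² / [n(n²−1)] = 1 − 6×22 / (5×24) = 1 − 132/120 ≈ -0.1000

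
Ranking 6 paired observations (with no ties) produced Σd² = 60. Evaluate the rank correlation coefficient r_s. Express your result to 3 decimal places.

ρ = 1 − 6Σd² / [n(n²−1)] = 1 − 6×60 / (6×35)
  = 1 − 360/210 = 1 − 1.7143 ≈ -0.714

-0.714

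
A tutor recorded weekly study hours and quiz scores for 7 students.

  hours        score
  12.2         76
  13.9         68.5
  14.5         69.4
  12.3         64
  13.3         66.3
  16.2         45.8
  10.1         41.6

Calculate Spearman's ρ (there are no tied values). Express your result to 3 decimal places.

Rank hours: 2, 5, 6, 3, 4, 7, 1
Rank score: 7, 5, 6, 3, 4, 2, 1
d = rank(hours) − rank(score): -5, 0, 0, 0, 0, 5, 0; Σd² = 50
ρ = 1 − 6Σd² / [n(n²−1)] = 1 − 6×50 / (7×48) = 1 − 300/336 ≈ 0.107

0.107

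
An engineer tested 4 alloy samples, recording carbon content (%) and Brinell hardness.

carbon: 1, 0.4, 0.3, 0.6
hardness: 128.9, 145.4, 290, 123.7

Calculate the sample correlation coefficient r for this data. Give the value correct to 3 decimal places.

n = 4, Σx = 2.3, Σy = 688, Σx² = 1.61, Σy² = 137158.06, Σxy = 348.28
nΣxy − ΣxΣy = 1393.12 − 1582.4 = -189.28
nΣx² − (Σx)² = 6.44 − 5.29 = 1.15; nΣy² − (Σy)² = 548632.24 − 473344 = 75288.24
r = -189.28 / √(1.15 × 75288.24) = -189.28 / 294.2473 ≈ -0.643

-0.643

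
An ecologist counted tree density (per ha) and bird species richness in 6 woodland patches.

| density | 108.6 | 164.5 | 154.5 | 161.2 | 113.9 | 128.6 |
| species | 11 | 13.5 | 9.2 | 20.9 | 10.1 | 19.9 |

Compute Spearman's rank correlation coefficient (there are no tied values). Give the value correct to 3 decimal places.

Rank density: 1, 6, 4, 5, 2, 3
Rank species: 3, 4, 1, 6, 2, 5
d = rank(density) − rank(species): -2, 2, 3, -1, 0, -2; Σd² = 22
ρ = 1 − 6Σd² / [n(n²−1)] = 1 − 6×22 / (6×35) = 1 − 132/210 ≈ 0.371

0.371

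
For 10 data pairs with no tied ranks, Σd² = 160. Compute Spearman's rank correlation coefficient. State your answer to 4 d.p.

0.0303

ρ = 1 − 6Σd² / [n(n²−1)] = 1 − 6×160 / (10×99)
  = 1 − 960/990 = 1 − 0.96970 ≈ 0.0303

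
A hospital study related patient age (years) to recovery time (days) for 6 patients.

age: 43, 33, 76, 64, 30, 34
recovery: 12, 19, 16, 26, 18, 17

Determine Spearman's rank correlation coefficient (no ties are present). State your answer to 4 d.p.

Rank age: 4, 2, 6, 5, 1, 3
Rank recovery: 1, 5, 2, 6, 4, 3
d = rank(age) − rank(recovery): 3, -3, 4, -1, -3, 0; Σd² = 44
ρ = 1 − 6Σd² / [n(n²−1)] = 1 − 6×44 / (6×35) = 1 − 264/210 ≈ -0.2571

-0.2571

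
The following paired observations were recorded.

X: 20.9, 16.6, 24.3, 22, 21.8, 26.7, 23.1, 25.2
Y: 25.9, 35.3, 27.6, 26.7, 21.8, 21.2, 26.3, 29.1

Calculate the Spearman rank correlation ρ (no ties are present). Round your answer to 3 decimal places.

-0.214

Rank X: 2, 1, 6, 4, 3, 8, 5, 7
Rank Y: 3, 8, 6, 5, 2, 1, 4, 7
d = rank(X) − rank(Y): -1, -7, 0, -1, 1, 7, 1, 0; Σd² = 102
ρ = 1 − 6Σd² / [n(n²−1)] = 1 − 6×102 / (8×63) = 1 − 612/504 ≈ -0.214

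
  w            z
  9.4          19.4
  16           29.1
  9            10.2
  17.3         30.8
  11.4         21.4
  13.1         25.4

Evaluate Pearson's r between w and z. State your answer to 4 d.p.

0.9200

n = 6, Σw = 76.2, Σz = 136.3, Σw² = 1026.22, Σz² = 3378.97, Σwz = 1849.3
nΣwz − ΣwΣz = 11095.8 − 10386.06 = 709.74
nΣw² − (Σw)² = 6157.32 − 5806.44 = 350.88; nΣz² − (Σz)² = 20273.82 − 18577.69 = 1696.13
r = 709.74 / √(350.88 × 1696.13) = 709.74 / 771.4519 ≈ 0.9200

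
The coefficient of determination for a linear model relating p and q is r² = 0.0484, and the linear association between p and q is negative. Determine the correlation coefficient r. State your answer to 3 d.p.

|r| = √0.0484 = 0.220
The association is negative, so r = −0.220.

-0.220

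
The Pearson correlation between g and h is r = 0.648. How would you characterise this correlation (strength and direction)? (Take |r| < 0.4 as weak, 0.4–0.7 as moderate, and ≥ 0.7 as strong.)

moderate positive

r = 0.648 > 0 so the relationship is positive.
|r| = 0.648, which falls in the moderate range.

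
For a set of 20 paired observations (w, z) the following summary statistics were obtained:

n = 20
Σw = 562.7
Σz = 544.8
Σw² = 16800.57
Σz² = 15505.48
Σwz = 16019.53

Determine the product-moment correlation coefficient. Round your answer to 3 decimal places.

r = (nΣwz − ΣwΣz) / √[(nΣw² − (Σw)²)(nΣz² − (Σz)²)]
Numerator: 20×16019.53 − 562.7×544.8 = 13831.64
Denominator: √[(336011.4 − 316631.29)(310109.6 − 296807.04)] = √[19380.11 × 13302.56] = 16056.3095
r = 13831.64 / 16056.3095 ≈ 0.861

0.861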